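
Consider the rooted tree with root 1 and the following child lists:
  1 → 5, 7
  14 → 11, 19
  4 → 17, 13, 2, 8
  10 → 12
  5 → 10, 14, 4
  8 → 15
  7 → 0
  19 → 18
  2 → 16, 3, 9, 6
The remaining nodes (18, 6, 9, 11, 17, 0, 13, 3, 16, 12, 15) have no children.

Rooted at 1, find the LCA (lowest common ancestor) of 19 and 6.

Path 19→root: 19 14 5 1; path 6→root: 6 2 4 5 1.
First common node: 5.

5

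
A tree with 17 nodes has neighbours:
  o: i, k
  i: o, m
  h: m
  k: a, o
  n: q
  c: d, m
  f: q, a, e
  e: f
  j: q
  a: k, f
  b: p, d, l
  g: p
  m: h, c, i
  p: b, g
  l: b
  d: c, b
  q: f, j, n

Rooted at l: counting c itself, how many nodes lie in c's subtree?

Descendants of c (including itself): c, m, i, h, o, k, a, f, e, q, j, n. That's 12.

12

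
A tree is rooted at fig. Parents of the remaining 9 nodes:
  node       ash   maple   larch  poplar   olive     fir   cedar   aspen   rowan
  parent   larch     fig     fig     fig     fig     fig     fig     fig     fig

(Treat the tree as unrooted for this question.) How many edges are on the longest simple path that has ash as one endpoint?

3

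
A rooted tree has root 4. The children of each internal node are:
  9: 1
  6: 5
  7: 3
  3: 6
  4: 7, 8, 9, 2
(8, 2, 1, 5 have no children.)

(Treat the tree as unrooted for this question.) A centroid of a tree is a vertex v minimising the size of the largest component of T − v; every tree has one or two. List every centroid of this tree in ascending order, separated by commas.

4

Delete 4: the remaining components have sizes 4, 2, 1, 1. Max 4 ≤ 4, so 4 is a centroid.
No neighbour of 4 does as well, so 4 is the unique centroid.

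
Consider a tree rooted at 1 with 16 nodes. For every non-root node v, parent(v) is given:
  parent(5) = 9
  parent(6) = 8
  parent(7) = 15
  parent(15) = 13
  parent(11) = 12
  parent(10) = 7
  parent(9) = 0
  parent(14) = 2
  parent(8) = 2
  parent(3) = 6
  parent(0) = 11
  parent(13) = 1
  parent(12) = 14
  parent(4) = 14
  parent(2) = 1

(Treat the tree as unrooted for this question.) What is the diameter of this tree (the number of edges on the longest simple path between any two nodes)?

11

BFS from 10 reaches 5 last, at distance 11; BFS from 5 confirms no node is farther.
Path: 10 – 7 – 15 – 13 – 1 – 2 – 14 – 12 – 11 – 0 – 9 – 5.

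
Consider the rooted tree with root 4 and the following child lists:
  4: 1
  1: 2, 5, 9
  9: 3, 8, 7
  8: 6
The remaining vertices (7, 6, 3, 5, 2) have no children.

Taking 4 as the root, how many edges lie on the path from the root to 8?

3

Climbing from 8 to the root: 8 – 9 – 1 – 4. That's 3 steps.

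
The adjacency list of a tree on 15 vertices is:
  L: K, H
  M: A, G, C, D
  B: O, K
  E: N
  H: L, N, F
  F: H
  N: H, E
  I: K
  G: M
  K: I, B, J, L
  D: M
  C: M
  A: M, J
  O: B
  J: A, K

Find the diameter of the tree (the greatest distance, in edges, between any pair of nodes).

Starting from E, a farthest node is G at distance 8.
One longest path: E-N-H-L-K-J-A-M-G.
So the diameter is 8.

8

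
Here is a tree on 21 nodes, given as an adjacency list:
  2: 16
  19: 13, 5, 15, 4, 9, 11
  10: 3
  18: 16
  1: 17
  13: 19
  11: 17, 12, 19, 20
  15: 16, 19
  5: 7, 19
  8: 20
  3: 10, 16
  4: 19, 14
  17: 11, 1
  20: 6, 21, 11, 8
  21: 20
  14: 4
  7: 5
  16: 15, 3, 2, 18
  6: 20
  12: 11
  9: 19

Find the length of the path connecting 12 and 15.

12 - 11 - 19 - 15: 3 edges.

3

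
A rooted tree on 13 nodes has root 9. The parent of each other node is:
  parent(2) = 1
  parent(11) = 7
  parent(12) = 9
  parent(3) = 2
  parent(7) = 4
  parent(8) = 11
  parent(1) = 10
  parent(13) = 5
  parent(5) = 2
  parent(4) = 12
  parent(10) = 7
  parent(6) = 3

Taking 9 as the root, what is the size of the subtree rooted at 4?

4's subtree: {4, 7, 10, 11, 1, 8, 2, 5, 3, 13, 6}, size 11.

11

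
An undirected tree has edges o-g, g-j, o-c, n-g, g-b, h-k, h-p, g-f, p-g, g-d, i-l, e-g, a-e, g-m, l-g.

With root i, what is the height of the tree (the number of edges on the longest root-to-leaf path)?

5

k sits deepest: i-l-g-p-h-k — 5 edges from the root.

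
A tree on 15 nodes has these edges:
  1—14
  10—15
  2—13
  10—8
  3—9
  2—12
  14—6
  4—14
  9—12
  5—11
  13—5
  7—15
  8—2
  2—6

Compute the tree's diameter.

7

Starting from 3, a farthest node is 7 at distance 7.
One longest path: 3-9-12-2-8-10-15-7.
So the diameter is 7.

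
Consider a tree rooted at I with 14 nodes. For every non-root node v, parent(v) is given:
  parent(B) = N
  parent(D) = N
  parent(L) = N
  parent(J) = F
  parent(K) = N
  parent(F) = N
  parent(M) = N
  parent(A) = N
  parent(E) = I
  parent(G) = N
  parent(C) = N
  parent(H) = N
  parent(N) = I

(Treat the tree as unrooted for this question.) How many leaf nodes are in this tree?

Exactly 11 nodes have a single neighbour: A, B, C, D, E, G, H, J, K, L, M.

11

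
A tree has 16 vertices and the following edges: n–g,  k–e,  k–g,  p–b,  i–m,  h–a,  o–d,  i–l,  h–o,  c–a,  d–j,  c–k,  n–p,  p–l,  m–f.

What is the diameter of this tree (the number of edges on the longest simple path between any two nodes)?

13

Starting from f, a farthest node is j at distance 13.
One longest path: f-m-i-l-p-n-g-k-c-a-h-o-d-j.
So the diameter is 13.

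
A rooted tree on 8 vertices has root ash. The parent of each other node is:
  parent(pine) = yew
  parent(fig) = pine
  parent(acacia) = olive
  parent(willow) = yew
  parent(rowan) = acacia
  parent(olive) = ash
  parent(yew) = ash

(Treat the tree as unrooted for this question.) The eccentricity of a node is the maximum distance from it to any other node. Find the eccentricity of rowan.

6

Distances from rowan peak at 6, attained at fig.
rowan – acacia – olive – ash – yew – pine – fig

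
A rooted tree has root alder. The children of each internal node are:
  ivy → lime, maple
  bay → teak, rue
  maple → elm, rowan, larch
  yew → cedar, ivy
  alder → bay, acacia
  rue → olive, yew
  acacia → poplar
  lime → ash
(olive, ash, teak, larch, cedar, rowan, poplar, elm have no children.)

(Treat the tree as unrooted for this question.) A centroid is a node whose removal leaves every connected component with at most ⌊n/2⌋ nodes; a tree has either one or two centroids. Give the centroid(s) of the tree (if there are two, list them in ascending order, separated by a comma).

Removing yew splits the tree into components of sizes 7, 7, 1; the largest is 7 ≤ ⌊16/2⌋ = 8.
Every other node leaves some component of size > 8, so the centroid is unique.

yew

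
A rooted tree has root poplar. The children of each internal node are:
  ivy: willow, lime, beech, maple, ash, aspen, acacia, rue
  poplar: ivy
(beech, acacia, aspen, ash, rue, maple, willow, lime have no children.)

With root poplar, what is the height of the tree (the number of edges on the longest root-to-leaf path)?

2

acacia sits deepest: poplar → ivy → acacia — 2 edges from the root.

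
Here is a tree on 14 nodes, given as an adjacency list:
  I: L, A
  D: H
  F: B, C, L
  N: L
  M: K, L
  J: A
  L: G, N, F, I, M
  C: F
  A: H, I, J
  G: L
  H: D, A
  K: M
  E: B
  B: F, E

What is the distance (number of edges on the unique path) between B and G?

B–F–L–G: 3 edges.

3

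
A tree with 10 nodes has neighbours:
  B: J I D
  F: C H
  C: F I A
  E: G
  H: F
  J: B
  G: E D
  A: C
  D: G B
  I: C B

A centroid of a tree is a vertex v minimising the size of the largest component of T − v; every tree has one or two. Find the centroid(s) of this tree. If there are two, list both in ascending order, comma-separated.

B, I

Removing B splits the tree into components of sizes 5, 3, 1; the largest is 5 ≤ ⌊10/2⌋ = 5.
Its neighbour I also leaves a largest component of size 5, so both are centroids.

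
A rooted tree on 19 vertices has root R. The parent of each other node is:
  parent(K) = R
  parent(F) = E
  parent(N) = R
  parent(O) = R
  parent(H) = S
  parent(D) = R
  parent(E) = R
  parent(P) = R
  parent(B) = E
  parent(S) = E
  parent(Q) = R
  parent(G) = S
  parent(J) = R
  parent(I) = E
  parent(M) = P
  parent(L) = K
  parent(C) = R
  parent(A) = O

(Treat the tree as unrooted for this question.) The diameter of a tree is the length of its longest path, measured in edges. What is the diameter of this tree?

5

BFS from G reaches A last, at distance 5; BFS from A confirms no node is farther.
Path: G – S – E – R – O – A.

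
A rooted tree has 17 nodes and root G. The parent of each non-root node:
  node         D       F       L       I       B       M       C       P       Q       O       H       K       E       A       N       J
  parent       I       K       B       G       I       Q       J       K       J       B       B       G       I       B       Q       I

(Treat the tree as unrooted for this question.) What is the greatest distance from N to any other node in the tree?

A farthest node from N is P (F also at distance 6).
The path N–Q–J–I–G–K–P has 6 edges.

6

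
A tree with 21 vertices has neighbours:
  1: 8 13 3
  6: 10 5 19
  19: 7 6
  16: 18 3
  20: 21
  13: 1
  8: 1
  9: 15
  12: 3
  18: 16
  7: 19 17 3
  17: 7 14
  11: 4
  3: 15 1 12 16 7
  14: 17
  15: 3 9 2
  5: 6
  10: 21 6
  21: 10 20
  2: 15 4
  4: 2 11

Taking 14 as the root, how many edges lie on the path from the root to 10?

5

14 – 17 – 7 – 19 – 6 – 10 — 5 edges.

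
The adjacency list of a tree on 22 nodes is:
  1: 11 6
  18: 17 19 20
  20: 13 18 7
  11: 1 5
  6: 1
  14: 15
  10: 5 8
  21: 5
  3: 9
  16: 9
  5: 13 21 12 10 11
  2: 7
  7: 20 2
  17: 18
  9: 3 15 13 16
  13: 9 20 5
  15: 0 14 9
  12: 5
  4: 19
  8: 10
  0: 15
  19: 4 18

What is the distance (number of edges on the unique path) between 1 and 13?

3

1 – 11 – 5 – 13: 3 edges.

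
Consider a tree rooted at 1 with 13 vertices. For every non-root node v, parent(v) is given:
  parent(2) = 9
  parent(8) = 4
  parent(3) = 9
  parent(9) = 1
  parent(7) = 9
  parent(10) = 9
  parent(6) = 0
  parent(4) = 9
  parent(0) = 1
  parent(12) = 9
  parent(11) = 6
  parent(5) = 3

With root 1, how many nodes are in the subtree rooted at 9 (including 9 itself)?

9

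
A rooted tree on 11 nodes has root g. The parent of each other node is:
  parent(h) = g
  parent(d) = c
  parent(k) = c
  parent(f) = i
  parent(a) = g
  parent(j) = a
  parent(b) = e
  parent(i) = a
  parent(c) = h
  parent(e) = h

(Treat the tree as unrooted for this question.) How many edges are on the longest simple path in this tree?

6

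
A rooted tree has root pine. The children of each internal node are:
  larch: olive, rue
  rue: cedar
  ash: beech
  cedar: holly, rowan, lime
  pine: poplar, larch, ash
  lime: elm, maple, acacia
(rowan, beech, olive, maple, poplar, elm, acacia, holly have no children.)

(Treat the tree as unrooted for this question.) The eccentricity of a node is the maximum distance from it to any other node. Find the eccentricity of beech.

Distances from beech peak at 7, attained at acacia (maple, elm also at distance 7).
beech–ash–pine–larch–rue–cedar–lime–acacia

7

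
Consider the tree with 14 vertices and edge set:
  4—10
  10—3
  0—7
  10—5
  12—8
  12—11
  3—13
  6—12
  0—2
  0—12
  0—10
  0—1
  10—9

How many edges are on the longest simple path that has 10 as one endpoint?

A farthest node from 10 is 11 (8, 6 also at distance 3).
The path 10-0-12-11 has 3 edges.

3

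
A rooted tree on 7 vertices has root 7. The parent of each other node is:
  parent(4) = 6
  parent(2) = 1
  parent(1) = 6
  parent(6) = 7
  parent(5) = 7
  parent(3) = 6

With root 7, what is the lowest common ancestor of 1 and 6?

6

1's ancestor chain is 1, 6, 7 and 6's is 6, 7; they first meet at 6.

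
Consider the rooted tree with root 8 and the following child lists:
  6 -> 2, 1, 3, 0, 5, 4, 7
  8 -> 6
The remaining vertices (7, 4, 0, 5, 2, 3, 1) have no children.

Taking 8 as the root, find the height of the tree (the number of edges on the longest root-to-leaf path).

The longest root-to-leaf path is 8 → 6 → 0 (2 edges).

2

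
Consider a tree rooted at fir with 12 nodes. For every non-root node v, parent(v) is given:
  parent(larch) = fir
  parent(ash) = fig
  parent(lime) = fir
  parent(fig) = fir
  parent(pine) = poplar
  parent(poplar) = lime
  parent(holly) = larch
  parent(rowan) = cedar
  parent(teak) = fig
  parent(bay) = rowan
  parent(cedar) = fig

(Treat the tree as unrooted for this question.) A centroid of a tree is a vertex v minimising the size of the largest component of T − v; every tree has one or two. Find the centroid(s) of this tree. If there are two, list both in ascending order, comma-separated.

If fig is removed the pieces have sizes 6, 3, 1, 1, all ≤ ⌊12/2⌋ = 6.
Its neighbour fir also leaves a largest component of size 6, so both are centroids.

fig, fir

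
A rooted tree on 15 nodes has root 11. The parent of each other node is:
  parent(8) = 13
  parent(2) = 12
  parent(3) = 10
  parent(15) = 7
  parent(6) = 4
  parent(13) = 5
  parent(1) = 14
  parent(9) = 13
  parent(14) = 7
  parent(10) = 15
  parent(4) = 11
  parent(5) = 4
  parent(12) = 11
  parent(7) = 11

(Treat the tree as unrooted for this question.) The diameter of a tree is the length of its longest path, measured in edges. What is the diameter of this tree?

8

Starting from 3, a farthest node is 9 at distance 8.
One longest path: 3-10-15-7-11-4-5-13-9.
So the diameter is 8.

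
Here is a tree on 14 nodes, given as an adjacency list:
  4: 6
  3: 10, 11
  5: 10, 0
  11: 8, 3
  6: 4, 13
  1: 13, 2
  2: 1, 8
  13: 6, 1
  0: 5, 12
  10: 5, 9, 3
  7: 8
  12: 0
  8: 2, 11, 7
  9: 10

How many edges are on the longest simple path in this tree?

BFS from 12 reaches 4 last, at distance 11; BFS from 4 confirms no node is farther.
Path: 12–0–5–10–3–11–8–2–1–13–6–4.

11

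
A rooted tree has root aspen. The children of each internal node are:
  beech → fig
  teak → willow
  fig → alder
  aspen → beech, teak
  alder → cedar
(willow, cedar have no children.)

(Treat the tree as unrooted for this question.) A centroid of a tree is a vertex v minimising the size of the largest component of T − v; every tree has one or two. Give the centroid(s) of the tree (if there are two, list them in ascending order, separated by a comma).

Removing beech splits the tree into components of sizes 3, 3; the largest is 3 ≤ ⌊7/2⌋ = 3.
No neighbour of beech does as well, so beech is the unique centroid.

beech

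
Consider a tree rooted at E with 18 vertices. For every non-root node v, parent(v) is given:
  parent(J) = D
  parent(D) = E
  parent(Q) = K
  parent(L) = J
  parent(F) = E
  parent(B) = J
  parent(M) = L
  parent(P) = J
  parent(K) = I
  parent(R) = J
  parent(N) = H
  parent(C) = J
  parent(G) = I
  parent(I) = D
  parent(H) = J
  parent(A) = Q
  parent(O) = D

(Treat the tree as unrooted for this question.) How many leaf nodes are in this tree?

The leaves are A, B, C, F, G, M, N, O, P, R.
That is 10 leaves.

10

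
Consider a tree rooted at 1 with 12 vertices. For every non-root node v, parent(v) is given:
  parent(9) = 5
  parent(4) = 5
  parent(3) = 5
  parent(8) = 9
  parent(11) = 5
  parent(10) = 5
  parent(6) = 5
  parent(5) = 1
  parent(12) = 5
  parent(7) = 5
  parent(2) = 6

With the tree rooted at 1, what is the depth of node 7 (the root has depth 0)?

Path from 1 to 7: 1 → 5 → 7, which has 2 edges.

2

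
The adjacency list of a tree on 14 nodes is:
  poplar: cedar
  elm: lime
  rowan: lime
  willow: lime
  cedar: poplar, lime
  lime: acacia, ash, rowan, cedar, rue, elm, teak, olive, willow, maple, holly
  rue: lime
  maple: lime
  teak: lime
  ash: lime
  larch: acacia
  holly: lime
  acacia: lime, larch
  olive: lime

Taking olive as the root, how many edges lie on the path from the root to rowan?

2

Climbing from rowan to the root: rowan–lime–olive. That's 2 steps.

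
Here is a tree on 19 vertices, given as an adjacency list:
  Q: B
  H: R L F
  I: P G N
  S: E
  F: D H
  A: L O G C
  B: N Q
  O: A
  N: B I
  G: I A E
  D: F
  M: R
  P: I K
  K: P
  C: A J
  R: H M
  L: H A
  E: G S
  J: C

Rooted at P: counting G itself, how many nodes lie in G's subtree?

Descendants of G (including itself): G, A, E, L, C, O, S, H, J, R, F, M, D. That's 13.

13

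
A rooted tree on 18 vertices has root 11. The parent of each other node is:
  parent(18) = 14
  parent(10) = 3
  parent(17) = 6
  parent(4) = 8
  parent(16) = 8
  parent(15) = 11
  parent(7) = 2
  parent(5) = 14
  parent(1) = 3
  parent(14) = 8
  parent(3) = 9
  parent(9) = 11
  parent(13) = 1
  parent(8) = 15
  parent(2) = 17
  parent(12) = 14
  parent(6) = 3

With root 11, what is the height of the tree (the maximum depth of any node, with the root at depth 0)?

7 sits deepest: 11 – 9 – 3 – 6 – 17 – 2 – 7 — 6 edges from the root.

6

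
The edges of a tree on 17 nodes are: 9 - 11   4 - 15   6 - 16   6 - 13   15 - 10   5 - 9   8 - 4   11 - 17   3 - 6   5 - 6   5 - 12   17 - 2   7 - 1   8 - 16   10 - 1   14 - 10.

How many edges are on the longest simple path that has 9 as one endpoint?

Distances from 9 peak at 9, attained at 7.
9–5–6–16–8–4–15–10–1–7

9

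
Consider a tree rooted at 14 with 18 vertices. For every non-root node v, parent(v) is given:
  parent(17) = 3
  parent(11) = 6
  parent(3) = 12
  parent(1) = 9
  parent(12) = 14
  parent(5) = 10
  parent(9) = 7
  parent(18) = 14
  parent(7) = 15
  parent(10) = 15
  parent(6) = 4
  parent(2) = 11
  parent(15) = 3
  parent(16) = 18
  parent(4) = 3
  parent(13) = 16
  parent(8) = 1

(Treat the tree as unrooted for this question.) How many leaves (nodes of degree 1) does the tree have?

5

The leaves are 2, 5, 8, 13, 17.
That is 5 leaves.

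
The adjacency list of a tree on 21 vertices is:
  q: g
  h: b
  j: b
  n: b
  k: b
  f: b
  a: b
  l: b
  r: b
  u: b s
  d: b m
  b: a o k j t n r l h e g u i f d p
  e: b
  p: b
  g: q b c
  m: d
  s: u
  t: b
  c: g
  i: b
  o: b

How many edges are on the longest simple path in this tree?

4

A longest path is q – g – b – d – m, with 4 edges.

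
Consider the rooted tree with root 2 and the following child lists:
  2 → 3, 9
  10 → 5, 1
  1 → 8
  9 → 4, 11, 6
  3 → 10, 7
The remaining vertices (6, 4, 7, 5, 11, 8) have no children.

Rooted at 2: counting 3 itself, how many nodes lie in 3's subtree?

Descendants of 3 (including itself): 3, 10, 7, 1, 5, 8. That's 6.

6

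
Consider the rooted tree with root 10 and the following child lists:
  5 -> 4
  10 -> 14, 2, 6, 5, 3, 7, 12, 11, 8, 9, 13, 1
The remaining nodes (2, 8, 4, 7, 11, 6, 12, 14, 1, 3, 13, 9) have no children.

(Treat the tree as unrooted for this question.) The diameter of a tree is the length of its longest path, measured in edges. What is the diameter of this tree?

Starting from 4, a farthest node is 3 at distance 3.
One longest path: 4–5–10–3.
So the diameter is 3.

3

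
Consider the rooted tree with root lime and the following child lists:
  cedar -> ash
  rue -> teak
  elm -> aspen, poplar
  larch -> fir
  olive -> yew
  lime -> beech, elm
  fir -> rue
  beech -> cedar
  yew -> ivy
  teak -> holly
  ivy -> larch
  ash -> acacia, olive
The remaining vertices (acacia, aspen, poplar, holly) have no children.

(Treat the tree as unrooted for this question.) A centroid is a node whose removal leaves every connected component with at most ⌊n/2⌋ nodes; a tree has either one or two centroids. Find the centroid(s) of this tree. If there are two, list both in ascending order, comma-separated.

ash, olive

If olive is removed the pieces have sizes 8, 7, all ≤ ⌊16/2⌋ = 8.
ash is adjacent to olive and is also a centroid (the largest component after removing it is likewise 8).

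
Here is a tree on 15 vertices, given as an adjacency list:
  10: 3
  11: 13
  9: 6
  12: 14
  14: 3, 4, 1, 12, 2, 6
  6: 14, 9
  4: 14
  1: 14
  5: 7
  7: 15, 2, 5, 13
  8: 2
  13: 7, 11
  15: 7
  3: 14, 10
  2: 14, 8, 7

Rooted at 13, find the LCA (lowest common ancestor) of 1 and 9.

Ancestors of 1 (toward the root): 1, 14, 2, 7, 13.
Ancestors of 9: 9, 6, 14, 2, 7, 13.
The deepest node appearing in both lists is 14.

14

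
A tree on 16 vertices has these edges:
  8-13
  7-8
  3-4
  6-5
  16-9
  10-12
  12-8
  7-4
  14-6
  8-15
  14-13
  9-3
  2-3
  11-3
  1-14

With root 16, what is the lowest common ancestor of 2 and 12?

3

2's ancestor chain is 2, 3, 9, 16 and 12's is 12, 8, 7, 4, 3, 9, 16; they first meet at 3.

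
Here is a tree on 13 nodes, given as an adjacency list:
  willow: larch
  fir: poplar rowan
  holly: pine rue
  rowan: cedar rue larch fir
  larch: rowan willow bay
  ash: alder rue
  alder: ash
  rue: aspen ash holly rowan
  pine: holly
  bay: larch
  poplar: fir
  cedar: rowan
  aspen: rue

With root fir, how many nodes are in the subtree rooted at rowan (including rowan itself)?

11

The subtree rooted at rowan contains: rowan, rue, cedar, larch, ash, holly, aspen, bay, willow, alder, pine — 11 nodes.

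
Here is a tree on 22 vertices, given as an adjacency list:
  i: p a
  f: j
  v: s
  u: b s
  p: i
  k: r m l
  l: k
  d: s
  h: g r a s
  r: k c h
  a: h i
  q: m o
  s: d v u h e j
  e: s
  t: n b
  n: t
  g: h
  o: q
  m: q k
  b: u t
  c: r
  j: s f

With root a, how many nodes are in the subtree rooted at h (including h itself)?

h's subtree: {h, s, r, g, u, e, j, v, d, k, c, b, f, m, l, t, q, n, o}, size 19.

19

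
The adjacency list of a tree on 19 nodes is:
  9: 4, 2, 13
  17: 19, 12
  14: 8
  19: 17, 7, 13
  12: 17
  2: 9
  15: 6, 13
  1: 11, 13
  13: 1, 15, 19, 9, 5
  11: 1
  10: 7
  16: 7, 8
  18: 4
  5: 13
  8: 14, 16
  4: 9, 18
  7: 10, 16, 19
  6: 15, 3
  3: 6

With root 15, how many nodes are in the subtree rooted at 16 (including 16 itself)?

3

16's subtree: {16, 8, 14}, size 3.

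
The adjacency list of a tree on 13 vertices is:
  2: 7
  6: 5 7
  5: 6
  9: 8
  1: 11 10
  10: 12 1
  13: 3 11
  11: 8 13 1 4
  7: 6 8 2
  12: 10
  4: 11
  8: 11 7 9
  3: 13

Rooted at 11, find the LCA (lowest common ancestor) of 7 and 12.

11

Path 7→root: 7 8 11; path 12→root: 12 10 1 11.
First common node: 11.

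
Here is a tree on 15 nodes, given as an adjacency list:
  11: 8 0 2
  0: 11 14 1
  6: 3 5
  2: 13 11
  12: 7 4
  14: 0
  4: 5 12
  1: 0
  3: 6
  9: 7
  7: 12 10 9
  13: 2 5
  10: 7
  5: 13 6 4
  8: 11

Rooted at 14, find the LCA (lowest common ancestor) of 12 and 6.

5

Ancestors of 12 (toward the root): 12, 4, 5, 13, 2, 11, 0, 14.
Ancestors of 6: 6, 5, 13, 2, 11, 0, 14.
The deepest node appearing in both lists is 5.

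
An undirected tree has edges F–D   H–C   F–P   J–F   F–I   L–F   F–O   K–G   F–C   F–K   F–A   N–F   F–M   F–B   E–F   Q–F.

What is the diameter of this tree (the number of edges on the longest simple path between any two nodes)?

BFS from H reaches G last, at distance 4; BFS from G confirms no node is farther.
Path: H – C – F – K – G.

4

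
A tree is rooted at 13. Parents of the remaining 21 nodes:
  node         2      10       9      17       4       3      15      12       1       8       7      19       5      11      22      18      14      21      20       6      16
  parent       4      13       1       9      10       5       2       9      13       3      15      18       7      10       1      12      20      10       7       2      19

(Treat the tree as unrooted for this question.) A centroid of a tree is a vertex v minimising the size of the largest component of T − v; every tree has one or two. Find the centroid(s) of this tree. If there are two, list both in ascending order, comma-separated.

10

If 10 is removed the pieces have sizes 10, 9, 1, 1, all ≤ ⌊22/2⌋ = 11.
No neighbour of 10 does as well, so 10 is the unique centroid.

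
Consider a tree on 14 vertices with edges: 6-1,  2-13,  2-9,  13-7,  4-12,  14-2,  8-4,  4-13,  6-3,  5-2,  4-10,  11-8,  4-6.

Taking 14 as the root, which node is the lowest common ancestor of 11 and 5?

2

Path 11→root: 11 8 4 13 2 14; path 5→root: 5 2 14.
First common node: 2.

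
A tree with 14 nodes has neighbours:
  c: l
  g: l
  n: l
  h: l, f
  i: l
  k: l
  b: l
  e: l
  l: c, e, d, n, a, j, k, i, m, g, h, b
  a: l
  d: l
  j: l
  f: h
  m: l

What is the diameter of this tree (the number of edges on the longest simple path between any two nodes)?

Starting from f, a farthest node is a at distance 3.
One longest path: f-h-l-a.
So the diameter is 3.

3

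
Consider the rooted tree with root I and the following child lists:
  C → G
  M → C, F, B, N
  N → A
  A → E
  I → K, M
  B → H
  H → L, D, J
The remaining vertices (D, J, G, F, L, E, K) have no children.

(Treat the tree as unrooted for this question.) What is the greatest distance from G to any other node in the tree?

A farthest node from G is L (E, J, D also at distance 5).
The path G-C-M-B-H-L has 5 edges.

5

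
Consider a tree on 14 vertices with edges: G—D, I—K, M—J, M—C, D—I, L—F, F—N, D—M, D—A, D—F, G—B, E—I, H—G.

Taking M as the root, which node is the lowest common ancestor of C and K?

Path C→root: C M; path K→root: K I D M.
First common node: M.

M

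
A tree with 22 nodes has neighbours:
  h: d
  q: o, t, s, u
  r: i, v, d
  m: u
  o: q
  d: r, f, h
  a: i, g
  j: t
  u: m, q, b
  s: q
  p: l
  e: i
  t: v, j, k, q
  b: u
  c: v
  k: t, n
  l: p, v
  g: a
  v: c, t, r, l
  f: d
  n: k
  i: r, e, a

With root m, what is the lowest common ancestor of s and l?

s's ancestor chain is s, q, u, m and l's is l, v, t, q, u, m; they first meet at q.

q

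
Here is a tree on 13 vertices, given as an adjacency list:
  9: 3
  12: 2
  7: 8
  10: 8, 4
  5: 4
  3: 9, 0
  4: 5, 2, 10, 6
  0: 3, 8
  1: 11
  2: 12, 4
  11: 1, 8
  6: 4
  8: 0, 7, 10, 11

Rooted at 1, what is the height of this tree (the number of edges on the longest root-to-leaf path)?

6

The longest root-to-leaf path is 1–11–8–10–4–2–12 (6 edges).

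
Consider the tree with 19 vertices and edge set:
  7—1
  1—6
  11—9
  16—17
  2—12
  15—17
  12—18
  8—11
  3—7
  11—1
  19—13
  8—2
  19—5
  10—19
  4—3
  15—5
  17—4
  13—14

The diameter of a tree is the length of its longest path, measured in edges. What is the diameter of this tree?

BFS from 18 reaches 14 last, at distance 14; BFS from 14 confirms no node is farther.
Path: 18 – 12 – 2 – 8 – 11 – 1 – 7 – 3 – 4 – 17 – 15 – 5 – 19 – 13 – 14.

14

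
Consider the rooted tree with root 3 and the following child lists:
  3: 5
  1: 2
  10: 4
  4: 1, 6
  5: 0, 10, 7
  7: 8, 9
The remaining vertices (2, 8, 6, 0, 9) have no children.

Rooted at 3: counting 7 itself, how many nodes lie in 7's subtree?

3

7's subtree: {7, 8, 9}, size 3.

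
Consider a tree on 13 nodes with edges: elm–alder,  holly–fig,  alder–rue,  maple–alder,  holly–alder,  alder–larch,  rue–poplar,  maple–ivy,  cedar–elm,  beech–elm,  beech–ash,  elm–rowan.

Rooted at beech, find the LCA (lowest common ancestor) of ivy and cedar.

elm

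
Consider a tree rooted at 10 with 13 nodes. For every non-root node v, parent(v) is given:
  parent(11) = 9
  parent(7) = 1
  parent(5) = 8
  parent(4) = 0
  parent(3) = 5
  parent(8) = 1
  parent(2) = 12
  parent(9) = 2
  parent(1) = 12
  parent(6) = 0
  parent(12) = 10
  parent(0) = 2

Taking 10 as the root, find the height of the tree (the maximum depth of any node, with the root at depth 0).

A deepest node is 3, reached by 10 → 12 → 1 → 8 → 5 → 3.
That path has 5 edges, so the height is 5.

5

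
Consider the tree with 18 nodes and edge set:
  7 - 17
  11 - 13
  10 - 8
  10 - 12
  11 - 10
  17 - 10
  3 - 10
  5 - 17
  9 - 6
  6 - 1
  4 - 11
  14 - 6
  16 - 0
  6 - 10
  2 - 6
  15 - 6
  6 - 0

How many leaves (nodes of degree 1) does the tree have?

13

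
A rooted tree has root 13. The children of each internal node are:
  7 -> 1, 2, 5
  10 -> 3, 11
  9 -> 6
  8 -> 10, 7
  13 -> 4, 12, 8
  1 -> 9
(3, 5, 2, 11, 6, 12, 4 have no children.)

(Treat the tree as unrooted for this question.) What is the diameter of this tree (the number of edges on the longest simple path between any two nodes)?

6

A longest path is 6 – 9 – 1 – 7 – 8 – 13 – 4, with 6 edges.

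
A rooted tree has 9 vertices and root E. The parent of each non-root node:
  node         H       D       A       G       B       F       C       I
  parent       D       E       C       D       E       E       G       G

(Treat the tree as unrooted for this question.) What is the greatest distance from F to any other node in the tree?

The node farthest from F is A, via F–E–D–G–C–A — 5 edges.

5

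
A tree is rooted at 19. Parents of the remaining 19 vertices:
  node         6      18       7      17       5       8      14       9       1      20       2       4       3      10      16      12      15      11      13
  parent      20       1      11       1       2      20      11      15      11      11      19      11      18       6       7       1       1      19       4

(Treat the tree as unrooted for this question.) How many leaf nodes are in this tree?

10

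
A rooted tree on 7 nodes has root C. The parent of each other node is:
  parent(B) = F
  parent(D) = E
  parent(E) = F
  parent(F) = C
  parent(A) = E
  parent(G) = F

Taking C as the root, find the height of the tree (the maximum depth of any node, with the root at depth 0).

3

A deepest node is D, reached by C – F – E – D.
That path has 3 edges, so the height is 3.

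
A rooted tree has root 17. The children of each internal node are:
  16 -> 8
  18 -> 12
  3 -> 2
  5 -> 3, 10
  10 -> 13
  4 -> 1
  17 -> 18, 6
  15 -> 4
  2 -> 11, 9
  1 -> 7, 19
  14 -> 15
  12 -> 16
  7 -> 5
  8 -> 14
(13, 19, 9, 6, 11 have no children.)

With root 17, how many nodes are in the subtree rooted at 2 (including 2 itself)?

3

The subtree rooted at 2 contains: 2, 11, 9 — 3 nodes.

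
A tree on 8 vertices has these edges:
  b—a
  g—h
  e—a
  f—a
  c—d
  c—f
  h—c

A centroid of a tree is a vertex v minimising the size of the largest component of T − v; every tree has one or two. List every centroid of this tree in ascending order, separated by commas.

c, f

Removing f splits the tree into components of sizes 4, 3; the largest is 4 ≤ ⌊8/2⌋ = 4.
c is adjacent to f and is also a centroid (the largest component after removing it is likewise 4).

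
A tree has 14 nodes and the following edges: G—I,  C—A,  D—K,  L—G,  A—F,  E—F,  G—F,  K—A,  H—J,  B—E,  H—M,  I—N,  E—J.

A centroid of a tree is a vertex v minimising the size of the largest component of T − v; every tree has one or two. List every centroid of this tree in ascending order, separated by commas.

F

Removing F splits the tree into components of sizes 5, 4, 4; the largest is 5 ≤ ⌊14/2⌋ = 7.
No neighbour of F does as well, so F is the unique centroid.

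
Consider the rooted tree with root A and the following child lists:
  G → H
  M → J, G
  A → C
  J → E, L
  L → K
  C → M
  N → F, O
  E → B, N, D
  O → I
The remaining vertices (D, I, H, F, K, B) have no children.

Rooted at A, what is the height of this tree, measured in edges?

I sits deepest: A–C–M–J–E–N–O–I — 7 edges from the root.

7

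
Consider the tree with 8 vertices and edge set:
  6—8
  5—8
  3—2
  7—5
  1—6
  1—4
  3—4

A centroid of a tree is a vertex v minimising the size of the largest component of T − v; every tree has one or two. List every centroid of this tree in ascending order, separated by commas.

1, 6

Delete 6: the remaining components have sizes 4, 3. Max 4 ≤ 4, so 6 is a centroid.
Its neighbour 1 also leaves a largest component of size 4, so both are centroids.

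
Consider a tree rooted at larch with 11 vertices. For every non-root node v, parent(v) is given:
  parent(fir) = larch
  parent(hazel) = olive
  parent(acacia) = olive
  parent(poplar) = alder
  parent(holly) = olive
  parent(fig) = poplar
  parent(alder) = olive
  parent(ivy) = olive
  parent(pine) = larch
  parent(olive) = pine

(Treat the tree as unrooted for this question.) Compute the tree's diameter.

6

Starting from fig, a farthest node is fir at distance 6.
One longest path: fig – poplar – alder – olive – pine – larch – fir.
So the diameter is 6.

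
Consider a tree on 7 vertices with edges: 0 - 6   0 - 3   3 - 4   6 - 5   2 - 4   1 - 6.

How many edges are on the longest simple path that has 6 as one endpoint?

4

A farthest node from 6 is 2.
The path 6-0-3-4-2 has 4 edges.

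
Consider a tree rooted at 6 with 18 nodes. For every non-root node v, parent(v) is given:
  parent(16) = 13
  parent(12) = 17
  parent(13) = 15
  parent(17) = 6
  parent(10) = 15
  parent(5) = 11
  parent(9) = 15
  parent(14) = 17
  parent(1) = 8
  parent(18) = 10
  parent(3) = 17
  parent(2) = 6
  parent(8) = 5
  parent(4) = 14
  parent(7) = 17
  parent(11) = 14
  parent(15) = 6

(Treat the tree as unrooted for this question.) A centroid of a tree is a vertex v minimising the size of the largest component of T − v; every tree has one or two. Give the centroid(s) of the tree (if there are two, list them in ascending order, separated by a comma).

Removing 17 splits the tree into components of sizes 8, 6, 1, 1, 1; the largest is 8 ≤ ⌊18/2⌋ = 9.
No neighbour of 17 does as well, so 17 is the unique centroid.

17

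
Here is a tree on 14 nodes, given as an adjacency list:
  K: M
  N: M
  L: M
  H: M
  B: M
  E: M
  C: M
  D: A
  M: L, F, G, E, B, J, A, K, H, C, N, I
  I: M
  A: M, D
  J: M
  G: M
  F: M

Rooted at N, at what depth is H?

Climbing from H to the root: H–M–N. That's 2 steps.

2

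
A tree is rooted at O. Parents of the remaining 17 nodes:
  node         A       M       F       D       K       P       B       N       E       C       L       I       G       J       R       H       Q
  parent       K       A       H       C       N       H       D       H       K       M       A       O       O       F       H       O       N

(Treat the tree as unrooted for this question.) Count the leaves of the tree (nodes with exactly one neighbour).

9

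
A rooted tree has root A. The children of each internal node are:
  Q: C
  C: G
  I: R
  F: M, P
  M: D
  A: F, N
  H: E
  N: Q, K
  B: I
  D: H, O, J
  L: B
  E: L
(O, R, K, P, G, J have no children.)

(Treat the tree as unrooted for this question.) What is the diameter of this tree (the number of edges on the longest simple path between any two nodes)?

13

A longest path is G – C – Q – N – A – F – M – D – H – E – L – B – I – R, with 13 edges.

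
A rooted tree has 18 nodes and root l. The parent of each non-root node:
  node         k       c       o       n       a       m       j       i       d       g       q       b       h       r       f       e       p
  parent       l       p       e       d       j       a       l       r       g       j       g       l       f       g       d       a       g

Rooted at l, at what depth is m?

Climbing from m to the root: m–a–j–l. That's 3 steps.

3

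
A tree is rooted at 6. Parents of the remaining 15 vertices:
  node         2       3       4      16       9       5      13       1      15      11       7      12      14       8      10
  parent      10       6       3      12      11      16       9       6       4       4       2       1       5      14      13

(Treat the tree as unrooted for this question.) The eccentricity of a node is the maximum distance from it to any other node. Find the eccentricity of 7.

Distances from 7 peak at 14, attained at 8.
7-2-10-13-9-11-4-3-6-1-12-16-5-14-8

14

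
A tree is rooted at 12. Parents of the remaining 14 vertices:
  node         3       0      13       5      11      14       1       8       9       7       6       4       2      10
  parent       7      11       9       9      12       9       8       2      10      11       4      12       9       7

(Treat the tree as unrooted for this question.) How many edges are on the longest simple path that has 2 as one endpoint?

Distances from 2 peak at 7, attained at 6.
2-9-10-7-11-12-4-6

7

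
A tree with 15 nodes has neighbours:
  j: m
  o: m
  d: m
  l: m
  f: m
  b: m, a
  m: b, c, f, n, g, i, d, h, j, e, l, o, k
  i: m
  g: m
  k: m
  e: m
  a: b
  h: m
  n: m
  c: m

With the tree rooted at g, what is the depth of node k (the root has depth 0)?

2

Path from g to k: g – m – k, which has 2 edges.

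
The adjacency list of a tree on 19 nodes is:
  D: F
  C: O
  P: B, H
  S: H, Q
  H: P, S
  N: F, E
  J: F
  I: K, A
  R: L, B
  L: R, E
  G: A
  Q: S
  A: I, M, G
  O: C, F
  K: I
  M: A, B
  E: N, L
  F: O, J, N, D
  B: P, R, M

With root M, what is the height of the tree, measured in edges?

8

The longest root-to-leaf path is M – B – R – L – E – N – F – O – C (8 edges).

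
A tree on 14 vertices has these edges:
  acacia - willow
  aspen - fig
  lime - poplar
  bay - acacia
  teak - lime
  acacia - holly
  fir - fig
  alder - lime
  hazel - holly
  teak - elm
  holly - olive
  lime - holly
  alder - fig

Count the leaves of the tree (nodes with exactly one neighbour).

8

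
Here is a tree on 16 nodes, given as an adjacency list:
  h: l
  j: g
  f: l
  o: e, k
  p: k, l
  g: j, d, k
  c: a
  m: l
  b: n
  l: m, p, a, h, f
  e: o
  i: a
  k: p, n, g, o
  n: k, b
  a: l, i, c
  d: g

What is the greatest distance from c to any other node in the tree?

6

Distances from c peak at 6, attained at b (d, j, e also at distance 6).
c – a – l – p – k – n – b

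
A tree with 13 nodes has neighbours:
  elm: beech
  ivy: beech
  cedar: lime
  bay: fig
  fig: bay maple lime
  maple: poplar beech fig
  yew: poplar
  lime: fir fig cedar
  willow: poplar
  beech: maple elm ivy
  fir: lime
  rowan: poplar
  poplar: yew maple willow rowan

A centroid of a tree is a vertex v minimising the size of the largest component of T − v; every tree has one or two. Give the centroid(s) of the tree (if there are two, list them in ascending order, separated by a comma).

maple

Removing maple splits the tree into components of sizes 5, 4, 3; the largest is 5 ≤ ⌊13/2⌋ = 6.
Every other node leaves some component of size > 6, so the centroid is unique.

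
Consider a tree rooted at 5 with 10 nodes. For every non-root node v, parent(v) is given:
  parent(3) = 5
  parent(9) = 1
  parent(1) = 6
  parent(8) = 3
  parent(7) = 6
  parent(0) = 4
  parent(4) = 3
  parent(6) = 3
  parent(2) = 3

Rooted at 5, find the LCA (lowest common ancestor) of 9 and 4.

Path 9→root: 9 1 6 3 5; path 4→root: 4 3 5.
First common node: 3.

3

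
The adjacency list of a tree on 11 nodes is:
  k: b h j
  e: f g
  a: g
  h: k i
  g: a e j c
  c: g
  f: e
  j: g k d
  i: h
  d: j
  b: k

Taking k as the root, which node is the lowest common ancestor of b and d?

k

Ancestors of b (toward the root): b, k.
Ancestors of d: d, j, k.
The deepest node appearing in both lists is k.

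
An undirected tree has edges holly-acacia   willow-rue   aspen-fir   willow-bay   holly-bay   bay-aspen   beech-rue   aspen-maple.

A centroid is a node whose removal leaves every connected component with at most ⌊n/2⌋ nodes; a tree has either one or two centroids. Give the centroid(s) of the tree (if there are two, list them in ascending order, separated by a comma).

bay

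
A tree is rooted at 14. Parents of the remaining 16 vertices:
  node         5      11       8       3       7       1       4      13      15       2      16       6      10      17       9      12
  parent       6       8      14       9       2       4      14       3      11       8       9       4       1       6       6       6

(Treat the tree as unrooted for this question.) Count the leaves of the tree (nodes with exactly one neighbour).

Exactly 8 nodes have a single neighbour: 5, 7, 10, 12, 13, 15, 16, 17.

8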